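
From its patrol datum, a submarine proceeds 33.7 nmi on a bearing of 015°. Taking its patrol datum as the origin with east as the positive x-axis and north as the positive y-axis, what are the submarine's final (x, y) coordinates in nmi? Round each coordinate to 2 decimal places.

(8.72, 32.55)

Leg 1 (015°, 33.7 nmi): east 33.7 sin 15° = 8.72, north 33.7 cos 15° = 32.55
Summing: 8.72 nmi east, 32.55 nmi north → (8.72, 32.55).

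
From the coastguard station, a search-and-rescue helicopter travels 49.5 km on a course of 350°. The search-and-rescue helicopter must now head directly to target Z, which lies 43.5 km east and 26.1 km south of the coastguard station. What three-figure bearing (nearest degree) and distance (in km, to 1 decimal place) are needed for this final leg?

Leg 1 (350°, 49.5 km): east 49.5 sin 350° = -8.60, north 49.5 cos 350° = 48.75
Current position: (-8.60, 48.75). Target: (43.5, -26.1). Remaining: Δeast = 52.10, Δnorth = -74.85.
Bearing = atan2(52.10, -74.85) mod 360° = 145.16°; distance = √((52.10)² + (-74.85)²) = 91.193 km.

145°, 91.2 km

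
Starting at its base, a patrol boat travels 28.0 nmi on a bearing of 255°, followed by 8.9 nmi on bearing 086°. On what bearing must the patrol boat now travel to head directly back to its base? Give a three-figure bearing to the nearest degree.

070°

Leg 1 (255°, 28.0 nmi): east 28.0 sin 255° = -27.05, north 28.0 cos 255° = -7.25
Leg 2 (086°, 8.9 nmi): east 8.9 sin 86° = 8.88, north 8.9 cos 86° = 0.62
Net displacement: -18.17 east, -6.63 north. Direction back to start is (18.17, 6.63): bearing = atan2(18.17, 6.63) mod 360° = 69.96° ≈ 070°.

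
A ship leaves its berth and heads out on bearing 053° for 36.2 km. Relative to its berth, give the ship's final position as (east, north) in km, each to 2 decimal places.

(28.91, 21.79)

Leg 1 (053°, 36.2 km): east 36.2 sin 53° = 28.91, north 36.2 cos 53° = 21.79
Summing: 28.91 km east, 21.79 km north → (28.91, 21.79).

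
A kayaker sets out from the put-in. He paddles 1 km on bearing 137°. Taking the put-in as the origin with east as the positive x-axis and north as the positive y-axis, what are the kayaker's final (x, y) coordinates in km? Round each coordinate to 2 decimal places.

(0.68, -0.73)

Leg 1 (137°, 1 km): east 1 sin 137° = 0.68, north 1 cos 137° = -0.73
Summing: 0.68 km east, -0.73 km north → (0.68, -0.73).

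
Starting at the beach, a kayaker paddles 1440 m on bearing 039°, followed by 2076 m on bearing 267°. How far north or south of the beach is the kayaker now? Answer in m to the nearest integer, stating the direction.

1010 m north

Leg 1 (039°, 1440 m): east 1440 sin 39° = 906.22, north 1440 cos 39° = 1119.09
Leg 2 (267°, 2076 m): east 2076 sin 267° = -2073.15, north 2076 cos 267° = -108.65
Net north component: 1010.44 m.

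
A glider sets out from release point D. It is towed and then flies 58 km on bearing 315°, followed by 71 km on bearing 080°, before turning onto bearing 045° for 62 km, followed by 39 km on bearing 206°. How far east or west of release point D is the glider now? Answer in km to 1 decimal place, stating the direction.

Leg 1 (315°, 58 km): east 58 sin 315° = -41.01, north 58 cos 315° = 41.01
Leg 2 (080°, 71 km): east 71 sin 80° = 69.92, north 71 cos 80° = 12.33
Leg 3 (045°, 62 km): east 62 sin 45° = 43.84, north 62 cos 45° = 43.84
Leg 4 (206°, 39 km): east 39 sin 206° = -17.10, north 39 cos 206° = -35.05
Net east component: 55.65 km.

55.7 km east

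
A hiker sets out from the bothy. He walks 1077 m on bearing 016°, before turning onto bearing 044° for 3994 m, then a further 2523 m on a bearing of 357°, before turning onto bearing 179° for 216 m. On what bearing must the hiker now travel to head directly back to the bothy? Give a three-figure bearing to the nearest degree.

205°

Leg 1 (016°, 1077 m): east 1077 sin 16° = 296.86, north 1077 cos 16° = 1035.28
Leg 2 (044°, 3994 m): east 3994 sin 44° = 2774.47, north 3994 cos 44° = 2873.04
Leg 3 (357°, 2523 m): east 2523 sin 357° = -132.04, north 2523 cos 357° = 2519.54
Leg 4 (179°, 216 m): east 216 sin 179° = 3.77, north 216 cos 179° = -215.97
Net displacement: 2943.05 east, 6211.90 north. Direction back to start is (-2943.05, -6211.90): bearing = atan2(-2943.05, -6211.90) mod 360° = 205.35° ≈ 205°.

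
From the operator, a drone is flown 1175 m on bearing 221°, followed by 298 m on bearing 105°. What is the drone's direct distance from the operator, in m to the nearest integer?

1078 m

Leg 1 (221°, 1175 m): east 1175 sin 221° = -770.87, north 1175 cos 221° = -886.78
Leg 2 (105°, 298 m): east 298 sin 105° = 287.85, north 298 cos 105° = -77.13
Net: -483.02 east, -963.91 north. Distance = √((-483.02)² + (-963.91)²) = 1078.164 m.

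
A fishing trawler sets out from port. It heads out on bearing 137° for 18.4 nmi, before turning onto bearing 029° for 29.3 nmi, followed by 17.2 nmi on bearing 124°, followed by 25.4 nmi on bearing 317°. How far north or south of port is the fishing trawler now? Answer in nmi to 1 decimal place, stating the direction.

21.1 nmi north

Leg 1 (137°, 18.4 nmi): east 18.4 sin 137° = 12.55, north 18.4 cos 137° = -13.46
Leg 2 (029°, 29.3 nmi): east 29.3 sin 29° = 14.20, north 29.3 cos 29° = 25.63
Leg 3 (124°, 17.2 nmi): east 17.2 sin 124° = 14.26, north 17.2 cos 124° = -9.62
Leg 4 (317°, 25.4 nmi): east 25.4 sin 317° = -17.32, north 25.4 cos 317° = 18.58
Net north component: 21.13 nmi.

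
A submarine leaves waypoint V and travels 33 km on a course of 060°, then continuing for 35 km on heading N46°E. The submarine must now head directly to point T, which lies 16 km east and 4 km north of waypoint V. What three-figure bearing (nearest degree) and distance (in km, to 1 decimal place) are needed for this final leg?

Leg 1 (060°, 33 km): east 33 sin 60° = 28.58, north 33 cos 60° = 16.50
Leg 2 (N46°E, 35 km): east 35 sin 46° = 25.18, north 35 cos 46° = 24.31
Current position: (53.76, 40.81). Target: (16, 4). Remaining: Δeast = -37.76, Δnorth = -36.81.
Bearing = atan2(-37.76, -36.81) mod 360° = 225.72°; distance = √((-37.76)² + (-36.81)²) = 52.732 km.

226°, 52.7 km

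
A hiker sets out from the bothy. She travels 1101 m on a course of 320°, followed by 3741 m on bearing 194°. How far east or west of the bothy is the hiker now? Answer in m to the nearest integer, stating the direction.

1613 m west

Leg 1 (320°, 1101 m): east 1101 sin 320° = -707.71, north 1101 cos 320° = 843.41
Leg 2 (194°, 3741 m): east 3741 sin 194° = -905.03, north 3741 cos 194° = -3629.88
Net east component: -1612.74 m.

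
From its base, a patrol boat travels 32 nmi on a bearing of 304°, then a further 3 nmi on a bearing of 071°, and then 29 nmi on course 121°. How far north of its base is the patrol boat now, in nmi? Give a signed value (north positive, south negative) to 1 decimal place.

Leg 1 (304°, 32 nmi): east 32 sin 304° = -26.53, north 32 cos 304° = 17.89
Leg 2 (071°, 3 nmi): east 3 sin 71° = 2.84, north 3 cos 71° = 0.98
Leg 3 (121°, 29 nmi): east 29 sin 121° = 24.86, north 29 cos 121° = -14.94
Net north component: 3.93 nmi.

3.9 nmi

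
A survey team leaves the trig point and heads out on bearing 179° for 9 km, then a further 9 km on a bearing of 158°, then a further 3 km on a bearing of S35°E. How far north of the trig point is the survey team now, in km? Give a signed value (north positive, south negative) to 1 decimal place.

-19.8 km

Leg 1 (179°, 9 km): east 9 sin 179° = 0.16, north 9 cos 179° = -9.00
Leg 2 (158°, 9 km): east 9 sin 158° = 3.37, north 9 cos 158° = -8.34
Leg 3 (S35°E, 3 km): east 3 sin 145° = 1.72, north 3 cos 145° = -2.46
Net north component: -19.80 km.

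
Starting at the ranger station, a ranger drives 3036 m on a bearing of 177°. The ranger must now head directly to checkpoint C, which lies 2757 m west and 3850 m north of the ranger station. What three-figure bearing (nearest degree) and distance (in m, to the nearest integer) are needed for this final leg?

Leg 1 (177°, 3036 m): east 3036 sin 177° = 158.89, north 3036 cos 177° = -3031.84
Current position: (158.89, -3031.84). Target: (-2757, 3850). Remaining: Δeast = -2915.89, Δnorth = 6881.84.
Bearing = atan2(-2915.89, 6881.84) mod 360° = 337.04°; distance = √((-2915.89)² + (6881.84)²) = 7474.098 m.

337°, 7474 m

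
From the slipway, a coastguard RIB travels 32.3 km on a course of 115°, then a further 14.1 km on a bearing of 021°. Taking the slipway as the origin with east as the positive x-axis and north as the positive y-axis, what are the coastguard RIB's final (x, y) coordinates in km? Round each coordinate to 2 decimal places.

Leg 1 (115°, 32.3 km): east 32.3 sin 115° = 29.27, north 32.3 cos 115° = -13.65
Leg 2 (021°, 14.1 km): east 14.1 sin 21° = 5.05, north 14.1 cos 21° = 13.16
Summing: 34.33 km east, -0.49 km north → (34.33, -0.49).

(34.33, -0.49)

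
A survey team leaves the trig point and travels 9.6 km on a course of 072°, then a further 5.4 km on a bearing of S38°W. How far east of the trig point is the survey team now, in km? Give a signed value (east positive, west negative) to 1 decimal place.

Leg 1 (072°, 9.6 km): east 9.6 sin 72° = 9.13, north 9.6 cos 72° = 2.97
Leg 2 (S38°W, 5.4 km): east 5.4 sin 218° = -3.32, north 5.4 cos 218° = -4.26
Net east component: 5.81 km.

5.8 km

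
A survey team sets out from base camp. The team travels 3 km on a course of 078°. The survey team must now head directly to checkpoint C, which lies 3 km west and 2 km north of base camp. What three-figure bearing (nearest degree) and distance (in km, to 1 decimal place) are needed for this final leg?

Leg 1 (078°, 3 km): east 3 sin 78° = 2.93, north 3 cos 78° = 0.62
Current position: (2.93, 0.62). Target: (-3, 2). Remaining: Δeast = -5.93, Δnorth = 1.38.
Bearing = atan2(-5.93, 1.38) mod 360° = 283.06°; distance = √((-5.93)² + (1.38)²) = 6.092 km.

283°, 6.1 km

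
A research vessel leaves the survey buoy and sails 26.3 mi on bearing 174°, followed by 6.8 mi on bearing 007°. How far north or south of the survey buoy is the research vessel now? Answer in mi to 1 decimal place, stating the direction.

19.4 mi south

Leg 1 (174°, 26.3 mi): east 26.3 sin 174° = 2.75, north 26.3 cos 174° = -26.16
Leg 2 (007°, 6.8 mi): east 6.8 sin 7° = 0.83, north 6.8 cos 7° = 6.75
Net north component: -19.41 mi.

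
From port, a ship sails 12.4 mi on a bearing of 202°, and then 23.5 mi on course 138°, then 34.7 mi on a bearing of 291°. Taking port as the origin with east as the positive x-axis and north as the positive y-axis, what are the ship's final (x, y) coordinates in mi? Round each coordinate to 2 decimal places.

(-21.32, -16.53)

Leg 1 (202°, 12.4 mi): east 12.4 sin 202° = -4.65, north 12.4 cos 202° = -11.50
Leg 2 (138°, 23.5 mi): east 23.5 sin 138° = 15.72, north 23.5 cos 138° = -17.46
Leg 3 (291°, 34.7 mi): east 34.7 sin 291° = -32.40, north 34.7 cos 291° = 12.44
Summing: -21.32 mi east, -16.53 mi north → (-21.32, -16.53).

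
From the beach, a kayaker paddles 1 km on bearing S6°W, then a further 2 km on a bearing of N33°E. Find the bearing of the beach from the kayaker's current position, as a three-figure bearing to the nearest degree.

235°

Leg 1 (S6°W, 1 km): east 1 sin 186° = -0.10, north 1 cos 186° = -0.99
Leg 2 (N33°E, 2 km): east 2 sin 33° = 1.09, north 2 cos 33° = 1.68
Net displacement: 0.98 east, 0.68 north. Direction back to start is (-0.98, -0.68): bearing = atan2(-0.98, -0.68) mod 360° = 235.26° ≈ 235°.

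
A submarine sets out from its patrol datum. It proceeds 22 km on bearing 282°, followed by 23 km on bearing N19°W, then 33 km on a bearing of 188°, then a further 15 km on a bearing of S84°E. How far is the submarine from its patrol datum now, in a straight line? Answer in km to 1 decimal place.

20.3 km

Leg 1 (282°, 22 km): east 22 sin 282° = -21.52, north 22 cos 282° = 4.57
Leg 2 (N19°W, 23 km): east 23 sin 341° = -7.49, north 23 cos 341° = 21.75
Leg 3 (188°, 33 km): east 33 sin 188° = -4.59, north 33 cos 188° = -32.68
Leg 4 (S84°E, 15 km): east 15 sin 96° = 14.92, north 15 cos 96° = -1.57
Net: -18.68 east, -7.93 north. Distance = √((-18.68)² + (-7.93)²) = 20.294 km.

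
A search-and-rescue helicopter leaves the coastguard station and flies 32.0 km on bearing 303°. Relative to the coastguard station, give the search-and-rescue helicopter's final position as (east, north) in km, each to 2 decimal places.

(-26.84, 17.43)

Leg 1 (303°, 32.0 km): east 32.0 sin 303° = -26.84, north 32.0 cos 303° = 17.43
Summing: -26.84 km east, 17.43 km north → (-26.84, 17.43).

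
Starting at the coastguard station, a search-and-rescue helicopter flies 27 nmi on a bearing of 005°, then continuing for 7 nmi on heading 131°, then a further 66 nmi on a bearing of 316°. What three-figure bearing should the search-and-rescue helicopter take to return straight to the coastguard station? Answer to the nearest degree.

151°

Leg 1 (005°, 27 nmi): east 27 sin 5° = 2.35, north 27 cos 5° = 26.90
Leg 2 (131°, 7 nmi): east 7 sin 131° = 5.28, north 7 cos 131° = -4.59
Leg 3 (316°, 66 nmi): east 66 sin 316° = -45.85, north 66 cos 316° = 47.48
Net displacement: -38.21 east, 69.78 north. Direction back to start is (38.21, -69.78): bearing = atan2(38.21, -69.78) mod 360° = 151.30° ≈ 151°.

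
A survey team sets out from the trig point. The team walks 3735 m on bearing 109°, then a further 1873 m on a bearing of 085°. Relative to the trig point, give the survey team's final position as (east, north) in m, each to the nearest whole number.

(5397, -1053)

Leg 1 (109°, 3735 m): east 3735 sin 109° = 3531.51, north 3735 cos 109° = -1216.00
Leg 2 (085°, 1873 m): east 1873 sin 85° = 1865.87, north 1873 cos 85° = 163.24
Summing: 5397.38 m east, -1052.75 m north → (5397, -1053).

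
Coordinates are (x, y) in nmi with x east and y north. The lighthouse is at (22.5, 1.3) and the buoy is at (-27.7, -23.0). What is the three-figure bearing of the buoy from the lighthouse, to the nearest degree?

Δeast = -27.7 − 22.5 = -50.20; Δnorth = -23.0 − 1.3 = -24.30.
Bearing = atan2(Δeast, Δnorth) mod 360° = 244.17° ≈ 244°.

244°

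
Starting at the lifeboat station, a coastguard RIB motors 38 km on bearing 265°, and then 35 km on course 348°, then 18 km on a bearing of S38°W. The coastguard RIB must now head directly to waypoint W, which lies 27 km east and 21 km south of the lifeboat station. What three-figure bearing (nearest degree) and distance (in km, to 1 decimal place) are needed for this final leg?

114°, 91.4 km

Leg 1 (265°, 38 km): east 38 sin 265° = -37.86, north 38 cos 265° = -3.31
Leg 2 (348°, 35 km): east 35 sin 348° = -7.28, north 35 cos 348° = 34.24
Leg 3 (S38°W, 18 km): east 18 sin 218° = -11.08, north 18 cos 218° = -14.18
Current position: (-56.21, 16.74). Target: (27, -21). Remaining: Δeast = 83.21, Δnorth = -37.74.
Bearing = atan2(83.21, -37.74) mod 360° = 114.40°; distance = √((83.21)² + (-37.74)²) = 91.372 km.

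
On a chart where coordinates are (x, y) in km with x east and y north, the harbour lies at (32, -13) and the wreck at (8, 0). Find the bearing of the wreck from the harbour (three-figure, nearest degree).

Δeast = 8 − 32 = -24.00; Δnorth = 0 − -13 = 13.00.
Bearing = atan2(Δeast, Δnorth) mod 360° = 298.44° ≈ 298°.

298°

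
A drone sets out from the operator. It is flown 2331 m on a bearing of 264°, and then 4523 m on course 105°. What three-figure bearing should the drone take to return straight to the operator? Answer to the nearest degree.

Leg 1 (264°, 2331 m): east 2331 sin 264° = -2318.23, north 2331 cos 264° = -243.66
Leg 2 (105°, 4523 m): east 4523 sin 105° = 4368.88, north 4523 cos 105° = -1170.64
Net displacement: 2050.65 east, -1414.29 north. Direction back to start is (-2050.65, 1414.29): bearing = atan2(-2050.65, 1414.29) mod 360° = 304.59° ≈ 305°.

305°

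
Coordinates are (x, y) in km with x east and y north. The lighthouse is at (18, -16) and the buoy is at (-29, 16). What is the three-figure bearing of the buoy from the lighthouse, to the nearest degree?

304°

Δeast = -29 − 18 = -47.00; Δnorth = 16 − -16 = 32.00.
Bearing = atan2(Δeast, Δnorth) mod 360° = 304.25° ≈ 304°.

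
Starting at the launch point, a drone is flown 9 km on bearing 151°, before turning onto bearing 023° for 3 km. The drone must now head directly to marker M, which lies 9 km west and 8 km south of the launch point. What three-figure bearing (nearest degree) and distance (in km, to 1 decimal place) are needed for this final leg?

Leg 1 (151°, 9 km): east 9 sin 151° = 4.36, north 9 cos 151° = -7.87
Leg 2 (023°, 3 km): east 3 sin 23° = 1.17, north 3 cos 23° = 2.76
Current position: (5.54, -5.11). Target: (-9, -8). Remaining: Δeast = -14.54, Δnorth = -2.89.
Bearing = atan2(-14.54, -2.89) mod 360° = 258.76°; distance = √((-14.54)² + (-2.89)²) = 14.820 km.

259°, 14.8 km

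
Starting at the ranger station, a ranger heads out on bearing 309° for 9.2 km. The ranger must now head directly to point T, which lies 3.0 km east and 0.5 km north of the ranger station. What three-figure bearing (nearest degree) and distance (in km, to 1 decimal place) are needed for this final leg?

118°, 11.4 km

Leg 1 (309°, 9.2 km): east 9.2 sin 309° = -7.15, north 9.2 cos 309° = 5.79
Current position: (-7.15, 5.79). Target: (3.0, 0.5). Remaining: Δeast = 10.15, Δnorth = -5.29.
Bearing = atan2(10.15, -5.29) mod 360° = 117.53°; distance = √((10.15)² + (-5.29)²) = 11.445 km.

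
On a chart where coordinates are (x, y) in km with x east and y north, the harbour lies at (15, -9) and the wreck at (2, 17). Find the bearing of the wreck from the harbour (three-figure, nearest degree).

333°

Δeast = 2 − 15 = -13.00; Δnorth = 17 − -9 = 26.00.
Bearing = atan2(Δeast, Δnorth) mod 360° = 333.43° ≈ 333°.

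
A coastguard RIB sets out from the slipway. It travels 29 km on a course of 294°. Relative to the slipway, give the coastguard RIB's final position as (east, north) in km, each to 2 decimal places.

(-26.49, 11.80)

Leg 1 (294°, 29 km): east 29 sin 294° = -26.49, north 29 cos 294° = 11.80
Summing: -26.49 km east, 11.80 km north → (-26.49, 11.80).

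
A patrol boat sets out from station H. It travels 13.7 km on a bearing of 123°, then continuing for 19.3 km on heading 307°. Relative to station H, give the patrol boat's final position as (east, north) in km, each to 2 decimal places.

(-3.92, 4.15)

Leg 1 (123°, 13.7 km): east 13.7 sin 123° = 11.49, north 13.7 cos 123° = -7.46
Leg 2 (307°, 19.3 km): east 19.3 sin 307° = -15.41, north 19.3 cos 307° = 11.62
Summing: -3.92 km east, 4.15 km north → (-3.92, 4.15).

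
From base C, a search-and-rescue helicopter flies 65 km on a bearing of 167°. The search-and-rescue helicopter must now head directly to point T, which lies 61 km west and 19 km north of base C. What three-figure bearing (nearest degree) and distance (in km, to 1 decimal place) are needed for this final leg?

Leg 1 (167°, 65 km): east 65 sin 167° = 14.62, north 65 cos 167° = -63.33
Current position: (14.62, -63.33). Target: (-61, 19). Remaining: Δeast = -75.62, Δnorth = 82.33.
Bearing = atan2(-75.62, 82.33) mod 360° = 317.43°; distance = √((-75.62)² + (82.33)²) = 111.792 km.

317°, 111.8 km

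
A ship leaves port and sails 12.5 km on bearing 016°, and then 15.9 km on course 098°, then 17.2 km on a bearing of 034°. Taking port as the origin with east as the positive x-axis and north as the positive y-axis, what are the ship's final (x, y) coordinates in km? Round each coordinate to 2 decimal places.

Leg 1 (016°, 12.5 km): east 12.5 sin 16° = 3.45, north 12.5 cos 16° = 12.02
Leg 2 (098°, 15.9 km): east 15.9 sin 98° = 15.75, north 15.9 cos 98° = -2.21
Leg 3 (034°, 17.2 km): east 17.2 sin 34° = 9.62, north 17.2 cos 34° = 14.26
Summing: 28.81 km east, 24.06 km north → (28.81, 24.06).

(28.81, 24.06)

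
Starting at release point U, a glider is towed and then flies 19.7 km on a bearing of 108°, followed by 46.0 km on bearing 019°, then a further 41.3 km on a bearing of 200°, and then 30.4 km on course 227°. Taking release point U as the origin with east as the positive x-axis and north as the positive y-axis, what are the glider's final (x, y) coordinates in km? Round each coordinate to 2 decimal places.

(-2.65, -22.14)

Leg 1 (108°, 19.7 km): east 19.7 sin 108° = 18.74, north 19.7 cos 108° = -6.09
Leg 2 (019°, 46.0 km): east 46.0 sin 19° = 14.98, north 46.0 cos 19° = 43.49
Leg 3 (200°, 41.3 km): east 41.3 sin 200° = -14.13, north 41.3 cos 200° = -38.81
Leg 4 (227°, 30.4 km): east 30.4 sin 227° = -22.23, north 30.4 cos 227° = -20.73
Summing: -2.65 km east, -22.14 km north → (-2.65, -22.14).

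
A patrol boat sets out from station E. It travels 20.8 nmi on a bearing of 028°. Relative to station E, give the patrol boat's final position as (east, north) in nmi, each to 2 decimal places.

Leg 1 (028°, 20.8 nmi): east 20.8 sin 28° = 9.77, north 20.8 cos 28° = 18.37
Summing: 9.77 nmi east, 18.37 nmi north → (9.77, 18.37).

(9.77, 18.37)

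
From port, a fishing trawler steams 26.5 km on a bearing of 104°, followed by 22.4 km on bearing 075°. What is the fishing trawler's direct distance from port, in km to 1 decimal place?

47.4 km

Leg 1 (104°, 26.5 km): east 26.5 sin 104° = 25.71, north 26.5 cos 104° = -6.41
Leg 2 (075°, 22.4 km): east 22.4 sin 75° = 21.64, north 22.4 cos 75° = 5.80
Net: 47.35 east, -0.61 north. Distance = √((47.35)² + (-0.61)²) = 47.354 km.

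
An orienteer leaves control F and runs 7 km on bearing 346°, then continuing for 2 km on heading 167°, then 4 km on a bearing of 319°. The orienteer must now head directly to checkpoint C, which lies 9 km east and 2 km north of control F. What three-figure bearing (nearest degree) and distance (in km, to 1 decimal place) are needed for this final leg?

Leg 1 (346°, 7 km): east 7 sin 346° = -1.69, north 7 cos 346° = 6.79
Leg 2 (167°, 2 km): east 2 sin 167° = 0.45, north 2 cos 167° = -1.95
Leg 3 (319°, 4 km): east 4 sin 319° = -2.62, north 4 cos 319° = 3.02
Current position: (-3.87, 7.86). Target: (9, 2). Remaining: Δeast = 12.87, Δnorth = -5.86.
Bearing = atan2(12.87, -5.86) mod 360° = 114.49°; distance = √((12.87)² + (-5.86)²) = 14.140 km.

114°, 14.1 km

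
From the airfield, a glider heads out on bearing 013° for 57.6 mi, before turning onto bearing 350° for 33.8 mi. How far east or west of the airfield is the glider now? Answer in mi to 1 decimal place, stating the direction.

Leg 1 (013°, 57.6 mi): east 57.6 sin 13° = 12.96, north 57.6 cos 13° = 56.12
Leg 2 (350°, 33.8 mi): east 33.8 sin 350° = -5.87, north 33.8 cos 350° = 33.29
Net east component: 7.09 mi.

7.1 mi east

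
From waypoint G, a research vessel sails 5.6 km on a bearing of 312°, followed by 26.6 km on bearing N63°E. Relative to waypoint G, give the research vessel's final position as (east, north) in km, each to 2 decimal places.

Leg 1 (312°, 5.6 km): east 5.6 sin 312° = -4.16, north 5.6 cos 312° = 3.75
Leg 2 (N63°E, 26.6 km): east 26.6 sin 63° = 23.70, north 26.6 cos 63° = 12.08
Summing: 19.54 km east, 15.82 km north → (19.54, 15.82).

(19.54, 15.82)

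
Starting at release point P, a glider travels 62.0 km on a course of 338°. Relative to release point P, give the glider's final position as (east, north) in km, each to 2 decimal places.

(-23.23, 57.49)

Leg 1 (338°, 62.0 km): east 62.0 sin 338° = -23.23, north 62.0 cos 338° = 57.49
Summing: -23.23 km east, 57.49 km north → (-23.23, 57.49).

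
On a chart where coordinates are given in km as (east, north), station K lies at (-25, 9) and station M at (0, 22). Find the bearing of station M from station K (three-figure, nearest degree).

063°

Δeast = 0 − -25 = 25.00; Δnorth = 22 − 9 = 13.00.
Bearing = atan2(Δeast, Δnorth) mod 360° = 62.53° ≈ 063°.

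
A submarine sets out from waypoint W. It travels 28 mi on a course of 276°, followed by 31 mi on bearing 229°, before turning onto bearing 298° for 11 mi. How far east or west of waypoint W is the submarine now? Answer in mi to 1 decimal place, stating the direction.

Leg 1 (276°, 28 mi): east 28 sin 276° = -27.85, north 28 cos 276° = 2.93
Leg 2 (229°, 31 mi): east 31 sin 229° = -23.40, north 31 cos 229° = -20.34
Leg 3 (298°, 11 mi): east 11 sin 298° = -9.71, north 11 cos 298° = 5.16
Net east component: -60.96 mi.

61.0 mi west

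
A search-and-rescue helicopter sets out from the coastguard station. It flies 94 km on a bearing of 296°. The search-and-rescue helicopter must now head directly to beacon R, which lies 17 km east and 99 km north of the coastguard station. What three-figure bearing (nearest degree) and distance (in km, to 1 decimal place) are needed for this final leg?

Leg 1 (296°, 94 km): east 94 sin 296° = -84.49, north 94 cos 296° = 41.21
Current position: (-84.49, 41.21). Target: (17, 99). Remaining: Δeast = 101.49, Δnorth = 57.79.
Bearing = atan2(101.49, 57.79) mod 360° = 60.34°; distance = √((101.49)² + (57.79)²) = 116.789 km.

060°, 116.8 km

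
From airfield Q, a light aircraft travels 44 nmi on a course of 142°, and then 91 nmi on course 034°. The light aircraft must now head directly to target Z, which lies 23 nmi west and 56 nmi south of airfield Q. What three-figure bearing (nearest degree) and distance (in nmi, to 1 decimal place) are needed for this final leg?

Leg 1 (142°, 44 nmi): east 44 sin 142° = 27.09, north 44 cos 142° = -34.67
Leg 2 (034°, 91 nmi): east 91 sin 34° = 50.89, north 91 cos 34° = 75.44
Current position: (77.98, 40.77). Target: (-23, -56). Remaining: Δeast = -100.98, Δnorth = -96.77.
Bearing = atan2(-100.98, -96.77) mod 360° = 226.22°; distance = √((-100.98)² + (-96.77)²) = 139.859 nmi.

226°, 139.9 nmi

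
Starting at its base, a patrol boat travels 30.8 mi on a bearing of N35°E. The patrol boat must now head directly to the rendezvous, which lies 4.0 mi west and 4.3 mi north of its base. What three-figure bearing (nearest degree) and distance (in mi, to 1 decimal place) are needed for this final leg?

226°, 30.1 mi

Leg 1 (N35°E, 30.8 mi): east 30.8 sin 35° = 17.67, north 30.8 cos 35° = 25.23
Current position: (17.67, 25.23). Target: (-4.0, 4.3). Remaining: Δeast = -21.67, Δnorth = -20.93.
Bearing = atan2(-21.67, -20.93) mod 360° = 225.99°; distance = √((-21.67)² + (-20.93)²) = 30.124 mi.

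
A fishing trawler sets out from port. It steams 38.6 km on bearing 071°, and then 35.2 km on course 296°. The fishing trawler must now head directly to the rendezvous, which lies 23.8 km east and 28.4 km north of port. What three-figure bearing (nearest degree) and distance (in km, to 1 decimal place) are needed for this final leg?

Leg 1 (071°, 38.6 km): east 38.6 sin 71° = 36.50, north 38.6 cos 71° = 12.57
Leg 2 (296°, 35.2 km): east 35.2 sin 296° = -31.64, north 35.2 cos 296° = 15.43
Current position: (4.86, 28.00). Target: (23.8, 28.4). Remaining: Δeast = 18.94, Δnorth = 0.40.
Bearing = atan2(18.94, 0.40) mod 360° = 88.78°; distance = √((18.94)² + (0.40)²) = 18.945 km.

089°, 18.9 km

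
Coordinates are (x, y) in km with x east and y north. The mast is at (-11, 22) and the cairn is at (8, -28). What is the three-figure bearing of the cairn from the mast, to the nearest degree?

159°

Δeast = 8 − -11 = 19.00; Δnorth = -28 − 22 = -50.00.
Bearing = atan2(Δeast, Δnorth) mod 360° = 159.19° ≈ 159°.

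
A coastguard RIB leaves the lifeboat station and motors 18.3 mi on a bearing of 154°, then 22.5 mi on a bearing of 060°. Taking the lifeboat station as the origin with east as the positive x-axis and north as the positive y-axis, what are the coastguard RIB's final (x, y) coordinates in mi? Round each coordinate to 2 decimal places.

(27.51, -5.20)

Leg 1 (154°, 18.3 mi): east 18.3 sin 154° = 8.02, north 18.3 cos 154° = -16.45
Leg 2 (060°, 22.5 mi): east 22.5 sin 60° = 19.49, north 22.5 cos 60° = 11.25
Summing: 27.51 mi east, -5.20 mi north → (27.51, -5.20).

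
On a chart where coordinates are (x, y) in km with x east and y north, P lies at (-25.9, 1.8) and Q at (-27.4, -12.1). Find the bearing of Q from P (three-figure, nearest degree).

186°

Δeast = -27.4 − -25.9 = -1.50; Δnorth = -12.1 − 1.8 = -13.90.
Bearing = atan2(Δeast, Δnorth) mod 360° = 186.16° ≈ 186°.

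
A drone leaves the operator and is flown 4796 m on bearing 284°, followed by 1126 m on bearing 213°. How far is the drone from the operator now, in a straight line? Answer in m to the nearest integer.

5271 m

Leg 1 (284°, 4796 m): east 4796 sin 284° = -4653.54, north 4796 cos 284° = 1160.26
Leg 2 (213°, 1126 m): east 1126 sin 213° = -613.26, north 1126 cos 213° = -944.34
Net: -5266.80 east, 215.91 north. Distance = √((-5266.80)² + (215.91)²) = 5271.226 m.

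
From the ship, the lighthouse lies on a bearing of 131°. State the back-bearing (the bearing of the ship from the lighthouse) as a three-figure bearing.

311°

Back-bearing = 131° + 180° = 311°.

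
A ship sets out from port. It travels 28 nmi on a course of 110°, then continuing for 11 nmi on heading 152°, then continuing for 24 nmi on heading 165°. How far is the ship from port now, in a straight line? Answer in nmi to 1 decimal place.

Leg 1 (110°, 28 nmi): east 28 sin 110° = 26.31, north 28 cos 110° = -9.58
Leg 2 (152°, 11 nmi): east 11 sin 152° = 5.16, north 11 cos 152° = -9.71
Leg 3 (165°, 24 nmi): east 24 sin 165° = 6.21, north 24 cos 165° = -23.18
Net: 37.69 east, -42.47 north. Distance = √((37.69)² + (-42.47)²) = 56.781 nmi.

56.8 nmi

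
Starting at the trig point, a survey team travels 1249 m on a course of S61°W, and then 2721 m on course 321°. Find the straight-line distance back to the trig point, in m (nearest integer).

Leg 1 (S61°W, 1249 m): east 1249 sin 241° = -1092.40, north 1249 cos 241° = -605.53
Leg 2 (321°, 2721 m): east 2721 sin 321° = -1712.38, north 2721 cos 321° = 2114.61
Net: -2804.78 east, 1509.09 north. Distance = √((-2804.78)² + (1509.09)²) = 3184.986 m.

3185 m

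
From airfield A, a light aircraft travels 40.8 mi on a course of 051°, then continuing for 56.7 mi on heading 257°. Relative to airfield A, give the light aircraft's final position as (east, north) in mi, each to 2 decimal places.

Leg 1 (051°, 40.8 mi): east 40.8 sin 51° = 31.71, north 40.8 cos 51° = 25.68
Leg 2 (257°, 56.7 mi): east 56.7 sin 257° = -55.25, north 56.7 cos 257° = -12.75
Summing: -23.54 mi east, 12.92 mi north → (-23.54, 12.92).

(-23.54, 12.92)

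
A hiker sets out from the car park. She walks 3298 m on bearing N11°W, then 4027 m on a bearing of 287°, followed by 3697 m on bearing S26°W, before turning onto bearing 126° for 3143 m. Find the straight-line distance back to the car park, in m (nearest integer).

3638 m

Leg 1 (N11°W, 3298 m): east 3298 sin 349° = -629.29, north 3298 cos 349° = 3237.41
Leg 2 (287°, 4027 m): east 4027 sin 287° = -3851.04, north 4027 cos 287° = 1177.38
Leg 3 (S26°W, 3697 m): east 3697 sin 206° = -1620.66, north 3697 cos 206° = -3322.84
Leg 4 (126°, 3143 m): east 3143 sin 126° = 2542.74, north 3143 cos 126° = -1847.41
Net: -3558.25 east, -755.46 north. Distance = √((-3558.25)² + (-755.46)²) = 3637.559 m.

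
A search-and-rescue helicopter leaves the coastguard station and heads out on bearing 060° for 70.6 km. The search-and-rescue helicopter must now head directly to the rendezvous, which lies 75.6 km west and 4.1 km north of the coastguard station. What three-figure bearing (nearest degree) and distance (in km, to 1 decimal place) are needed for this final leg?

257°, 140.3 km

Leg 1 (060°, 70.6 km): east 70.6 sin 60° = 61.14, north 70.6 cos 60° = 35.30
Current position: (61.14, 35.30). Target: (-75.6, 4.1). Remaining: Δeast = -136.74, Δnorth = -31.20.
Bearing = atan2(-136.74, -31.20) mod 360° = 257.15°; distance = √((-136.74)² + (-31.20)²) = 140.256 km.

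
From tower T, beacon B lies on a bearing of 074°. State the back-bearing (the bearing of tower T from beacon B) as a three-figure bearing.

Back-bearing = 074° + 180° = 254°.

254°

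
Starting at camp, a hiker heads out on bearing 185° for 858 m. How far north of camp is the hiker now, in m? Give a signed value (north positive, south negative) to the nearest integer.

-855 m

Leg 1 (185°, 858 m): east 858 sin 185° = -74.78, north 858 cos 185° = -854.74
Net north component: -854.74 m.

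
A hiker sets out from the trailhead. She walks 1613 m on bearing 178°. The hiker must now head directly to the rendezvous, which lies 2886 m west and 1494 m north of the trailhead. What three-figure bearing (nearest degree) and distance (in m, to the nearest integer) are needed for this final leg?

Leg 1 (178°, 1613 m): east 1613 sin 178° = 56.29, north 1613 cos 178° = -1612.02
Current position: (56.29, -1612.02). Target: (-2886, 1494). Remaining: Δeast = -2942.29, Δnorth = 3106.02.
Bearing = atan2(-2942.29, 3106.02) mod 360° = 316.55°; distance = √((-2942.29)² + (3106.02)²) = 4278.368 m.

317°, 4278 m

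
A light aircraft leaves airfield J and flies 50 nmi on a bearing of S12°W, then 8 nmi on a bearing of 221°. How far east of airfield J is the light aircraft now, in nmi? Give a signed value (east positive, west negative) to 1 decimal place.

-15.6 nmi

Leg 1 (S12°W, 50 nmi): east 50 sin 192° = -10.40, north 50 cos 192° = -48.91
Leg 2 (221°, 8 nmi): east 8 sin 221° = -5.25, north 8 cos 221° = -6.04
Net east component: -15.64 nmi.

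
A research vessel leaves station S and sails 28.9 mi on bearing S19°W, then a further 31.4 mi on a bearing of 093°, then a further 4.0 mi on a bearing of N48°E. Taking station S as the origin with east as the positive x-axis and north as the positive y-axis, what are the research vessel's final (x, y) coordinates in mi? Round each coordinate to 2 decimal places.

Leg 1 (S19°W, 28.9 mi): east 28.9 sin 199° = -9.41, north 28.9 cos 199° = -27.33
Leg 2 (093°, 31.4 mi): east 31.4 sin 93° = 31.36, north 31.4 cos 93° = -1.64
Leg 3 (N48°E, 4.0 mi): east 4.0 sin 48° = 2.97, north 4.0 cos 48° = 2.68
Summing: 24.92 mi east, -26.29 mi north → (24.92, -26.29).

(24.92, -26.29)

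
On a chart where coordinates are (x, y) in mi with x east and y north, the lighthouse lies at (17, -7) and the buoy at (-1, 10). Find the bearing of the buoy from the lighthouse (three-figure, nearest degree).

Δeast = -1 − 17 = -18.00; Δnorth = 10 − -7 = 17.00.
Bearing = atan2(Δeast, Δnorth) mod 360° = 313.36° ≈ 313°.

313°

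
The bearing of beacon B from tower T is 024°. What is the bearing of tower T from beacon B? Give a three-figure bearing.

Back-bearing = 024° + 180° = 204°.

204°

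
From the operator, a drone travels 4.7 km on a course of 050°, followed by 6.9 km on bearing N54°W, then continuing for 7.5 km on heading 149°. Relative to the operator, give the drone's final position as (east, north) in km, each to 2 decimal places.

Leg 1 (050°, 4.7 km): east 4.7 sin 50° = 3.60, north 4.7 cos 50° = 3.02
Leg 2 (N54°W, 6.9 km): east 6.9 sin 306° = -5.58, north 6.9 cos 306° = 4.06
Leg 3 (149°, 7.5 km): east 7.5 sin 149° = 3.86, north 7.5 cos 149° = -6.43
Summing: 1.88 km east, 0.65 km north → (1.88, 0.65).

(1.88, 0.65)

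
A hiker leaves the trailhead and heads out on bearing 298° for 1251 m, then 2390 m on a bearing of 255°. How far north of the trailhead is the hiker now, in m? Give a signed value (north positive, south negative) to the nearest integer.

Leg 1 (298°, 1251 m): east 1251 sin 298° = -1104.57, north 1251 cos 298° = 587.31
Leg 2 (255°, 2390 m): east 2390 sin 255° = -2308.56, north 2390 cos 255° = -618.58
Net north component: -31.27 m.

-31 m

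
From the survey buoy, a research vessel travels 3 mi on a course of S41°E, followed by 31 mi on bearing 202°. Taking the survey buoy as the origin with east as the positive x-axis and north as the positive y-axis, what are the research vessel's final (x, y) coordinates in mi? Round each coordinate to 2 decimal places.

Leg 1 (S41°E, 3 mi): east 3 sin 139° = 1.97, north 3 cos 139° = -2.26
Leg 2 (202°, 31 mi): east 31 sin 202° = -11.61, north 31 cos 202° = -28.74
Summing: -9.64 mi east, -31.01 mi north → (-9.64, -31.01).

(-9.64, -31.01)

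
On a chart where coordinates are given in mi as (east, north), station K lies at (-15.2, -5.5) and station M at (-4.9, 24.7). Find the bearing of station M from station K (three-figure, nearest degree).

Δeast = -4.9 − -15.2 = 10.30; Δnorth = 24.7 − -5.5 = 30.20.
Bearing = atan2(Δeast, Δnorth) mod 360° = 18.83° ≈ 019°.

019°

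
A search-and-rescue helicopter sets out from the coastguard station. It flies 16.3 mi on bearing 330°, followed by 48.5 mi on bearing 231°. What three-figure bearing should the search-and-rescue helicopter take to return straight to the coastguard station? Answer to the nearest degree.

Leg 1 (330°, 16.3 mi): east 16.3 sin 330° = -8.15, north 16.3 cos 330° = 14.12
Leg 2 (231°, 48.5 mi): east 48.5 sin 231° = -37.69, north 48.5 cos 231° = -30.52
Net displacement: -45.84 east, -16.41 north. Direction back to start is (45.84, 16.41): bearing = atan2(45.84, 16.41) mod 360° = 70.31° ≈ 070°.

070°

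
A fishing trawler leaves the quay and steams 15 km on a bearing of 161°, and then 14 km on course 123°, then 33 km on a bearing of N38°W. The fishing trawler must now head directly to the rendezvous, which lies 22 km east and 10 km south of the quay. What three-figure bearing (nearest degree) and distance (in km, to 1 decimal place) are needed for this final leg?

119°, 29.4 km

Leg 1 (161°, 15 km): east 15 sin 161° = 4.88, north 15 cos 161° = -14.18
Leg 2 (123°, 14 km): east 14 sin 123° = 11.74, north 14 cos 123° = -7.62
Leg 3 (N38°W, 33 km): east 33 sin 322° = -20.32, north 33 cos 322° = 26.00
Current position: (-3.69, 4.20). Target: (22, -10). Remaining: Δeast = 25.69, Δnorth = -14.20.
Bearing = atan2(25.69, -14.20) mod 360° = 118.92°; distance = √((25.69)² + (-14.20)²) = 29.353 km.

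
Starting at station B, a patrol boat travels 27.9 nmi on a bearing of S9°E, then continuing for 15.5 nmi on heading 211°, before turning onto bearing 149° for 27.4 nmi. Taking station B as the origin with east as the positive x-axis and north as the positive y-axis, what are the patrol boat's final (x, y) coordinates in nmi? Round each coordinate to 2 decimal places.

(10.49, -64.33)

Leg 1 (S9°E, 27.9 nmi): east 27.9 sin 171° = 4.36, north 27.9 cos 171° = -27.56
Leg 2 (211°, 15.5 nmi): east 15.5 sin 211° = -7.98, north 15.5 cos 211° = -13.29
Leg 3 (149°, 27.4 nmi): east 27.4 sin 149° = 14.11, north 27.4 cos 149° = -23.49
Summing: 10.49 nmi east, -64.33 nmi north → (10.49, -64.33).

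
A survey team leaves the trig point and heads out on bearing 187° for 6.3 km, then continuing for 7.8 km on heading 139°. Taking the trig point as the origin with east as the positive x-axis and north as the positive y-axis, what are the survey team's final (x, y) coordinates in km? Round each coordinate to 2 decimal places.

(4.35, -12.14)

Leg 1 (187°, 6.3 km): east 6.3 sin 187° = -0.77, north 6.3 cos 187° = -6.25
Leg 2 (139°, 7.8 km): east 7.8 sin 139° = 5.12, north 7.8 cos 139° = -5.89
Summing: 4.35 km east, -12.14 km north → (4.35, -12.14).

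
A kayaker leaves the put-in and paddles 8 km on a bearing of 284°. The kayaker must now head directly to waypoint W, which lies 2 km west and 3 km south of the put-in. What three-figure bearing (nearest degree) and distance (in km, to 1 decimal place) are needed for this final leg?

Leg 1 (284°, 8 km): east 8 sin 284° = -7.76, north 8 cos 284° = 1.94
Current position: (-7.76, 1.94). Target: (-2, -3). Remaining: Δeast = 5.76, Δnorth = -4.94.
Bearing = atan2(5.76, -4.94) mod 360° = 130.58°; distance = √((5.76)² + (-4.94)²) = 7.587 km.

131°, 7.6 km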